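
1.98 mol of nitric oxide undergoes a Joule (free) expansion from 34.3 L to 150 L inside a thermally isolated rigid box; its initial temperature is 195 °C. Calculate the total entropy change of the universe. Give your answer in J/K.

No heat is exchanged and no work is done, so the ideal-gas temperature stays constant.
Entropy is a state function; using a reversible isothermal path, ΔS_gas = nR ln(V₂/V₁) = 1.98 × 8.314 × ln(150/34.3) = 24.3 J/K.
The insulated surroundings exchange no heat, so ΔS_surr = 0 and ΔS_universe = ΔS_gas.

ΔS_universe = 24.3 J/K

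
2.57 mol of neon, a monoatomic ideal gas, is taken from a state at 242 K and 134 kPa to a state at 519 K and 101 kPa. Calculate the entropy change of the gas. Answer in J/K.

ΔS = nC_p ln(T₂/T₁) − nR ln(P₂/P₁), with C_p = 5R/2 = 20.79 J mol⁻¹ K⁻¹ for a monoatomic ideal gas.
ΔS = 2.57 × [20.79 × ln(519/242) − 8.314 × ln(101/134)] = 46.8 J/K.

ΔS = 46.8 J/K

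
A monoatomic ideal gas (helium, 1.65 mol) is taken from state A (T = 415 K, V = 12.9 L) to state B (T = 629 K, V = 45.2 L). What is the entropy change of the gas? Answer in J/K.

Entropy is a state function: ΔS = nC_V ln(T₂/T₁) + nR ln(V₂/V₁), with C_V = 3R/2 = 12.47 J mol⁻¹ K⁻¹ for a monoatomic ideal gas.
ΔS = 1.65 × [12.47 × ln(629/415) + 8.314 × ln(45.2/12.9)] = 25.8 J/K.

ΔS = 25.8 J/K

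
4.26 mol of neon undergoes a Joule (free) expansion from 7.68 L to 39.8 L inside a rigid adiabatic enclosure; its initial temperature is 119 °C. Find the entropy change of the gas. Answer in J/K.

No heat is exchanged and no work is done, so the ideal-gas temperature stays constant.
Entropy is a state function; using a reversible isothermal path, ΔS_gas = nR ln(V₂/V₁) = 4.26 × 8.314 × ln(39.8/7.68) = 58.3 J/K.

ΔS_gas = 58.3 J/K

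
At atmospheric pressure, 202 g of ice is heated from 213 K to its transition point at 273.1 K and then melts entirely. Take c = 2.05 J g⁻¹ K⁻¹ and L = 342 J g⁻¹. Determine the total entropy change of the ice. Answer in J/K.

ΔS = 356 J/K

Warming step: ΔS₁ = m c ln(T_tr/T_i) = 202 × 2.05 × ln(273.1/213) = 102.9 J/K.
Phase change: ΔS₂ = +mL/T_tr = 202 × 342 / 273.1 = 253 J/K.
ΔS_total = (102.9) + (253) = 356 J/K.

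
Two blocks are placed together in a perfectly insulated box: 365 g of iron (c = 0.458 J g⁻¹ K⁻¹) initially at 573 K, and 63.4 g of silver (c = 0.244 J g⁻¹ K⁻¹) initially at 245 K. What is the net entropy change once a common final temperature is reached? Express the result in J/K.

Energy balance: T_f = (m₁c₁T₁ + m₂c₂T₂)/(m₁c₁ + m₂c₂) = 545.22 K.
ΔS₁ = m₁c₁ ln(T_f/T₁) = 167.17 × ln(545.22/573) = -8.3082 J/K.
ΔS₂ = m₂c₂ ln(T_f/T₂) = 15.4696 × ln(545.22/245) = 12.375 J/K.
ΔS_total = -8.3082 + 12.375 = 4.07 J/K.

ΔS_total = 4.07 J/K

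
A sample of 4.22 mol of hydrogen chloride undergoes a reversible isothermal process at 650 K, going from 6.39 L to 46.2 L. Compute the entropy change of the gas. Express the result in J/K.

For an isothermal ideal gas ΔS_gas = nR ln(V₂/V₁) = 4.22 × 8.314 × ln(46.2/6.39) = 69.4 J/K.

ΔS_gas = 69.4 J/K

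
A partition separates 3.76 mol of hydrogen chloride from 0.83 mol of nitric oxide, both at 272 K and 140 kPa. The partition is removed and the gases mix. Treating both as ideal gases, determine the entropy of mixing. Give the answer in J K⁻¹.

ΔS_mix = 18 J/K

Mole fractions: x_A = 3.76/4.59 = 0.819, x_B = 0.181.
ΔS_mix = −R(n_A ln x_A + n_B ln x_B) = −8.314 × (3.76 ln 0.819 + 0.83 ln 0.181) = 18 J/K.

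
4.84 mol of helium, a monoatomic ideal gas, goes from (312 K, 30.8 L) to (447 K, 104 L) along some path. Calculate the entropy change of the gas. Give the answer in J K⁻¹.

Entropy is a state function: ΔS = nC_V ln(T₂/T₁) + nR ln(V₂/V₁), with C_V = 3R/2 = 12.47 J mol⁻¹ K⁻¹ for a monoatomic ideal gas.
ΔS = 4.84 × [12.47 × ln(447/312) + 8.314 × ln(104/30.8)] = 70.7 J/K.

ΔS = 70.7 J/K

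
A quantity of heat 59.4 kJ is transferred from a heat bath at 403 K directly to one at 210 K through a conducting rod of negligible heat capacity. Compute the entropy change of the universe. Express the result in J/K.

ΔS_total = 135 J/K

ΔS_hot = −Q/T_H = −59400/403 = -147.4 J/K and ΔS_cold = +Q/T_C = 59400/210 = 282.9 J/K.
ΔS_total = -147.4 + 282.9 = 135 J/K, positive as the second law requires.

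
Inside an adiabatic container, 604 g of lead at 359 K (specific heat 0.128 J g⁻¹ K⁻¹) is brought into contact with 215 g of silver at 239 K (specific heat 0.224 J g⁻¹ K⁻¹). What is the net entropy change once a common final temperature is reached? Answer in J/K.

ΔS_total = 2.37 J/K

Energy balance: T_f = (m₁c₁T₁ + m₂c₂T₂)/(m₁c₁ + m₂c₂) = 312.94 K.
ΔS₁ = m₁c₁ ln(T_f/T₁) = 77.312 × ln(312.94/359) = -10.616 J/K.
ΔS₂ = m₂c₂ ln(T_f/T₂) = 48.16 × ln(312.94/239) = 12.981 J/K.
ΔS_total = -10.616 + 12.981 = 2.37 J/K.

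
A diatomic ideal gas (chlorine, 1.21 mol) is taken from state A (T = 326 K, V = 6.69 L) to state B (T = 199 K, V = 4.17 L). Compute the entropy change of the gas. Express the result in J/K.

Entropy is a state function: ΔS = nC_V ln(T₂/T₁) + nR ln(V₂/V₁), with C_V = 5R/2 = 20.79 J mol⁻¹ K⁻¹ for a diatomic ideal gas.
ΔS = 1.21 × [20.79 × ln(199/326) + 8.314 × ln(4.17/6.69)] = -17.2 J/K.

ΔS = -17.2 J/K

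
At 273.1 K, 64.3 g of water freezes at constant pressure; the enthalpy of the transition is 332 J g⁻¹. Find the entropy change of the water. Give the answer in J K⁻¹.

ΔS = -78.2 J/K

Heat released by the substance: Q = −mL = −64.3 × 332 = −21347.6 J.
At constant T, ΔS = Q_rev/T = −21347.6 / 273.1 = -78.2 J/K.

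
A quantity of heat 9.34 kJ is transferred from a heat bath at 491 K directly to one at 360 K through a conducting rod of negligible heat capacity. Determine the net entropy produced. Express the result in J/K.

ΔS_total = 6.92 J/K

ΔS_hot = −Q/T_H = −9340/491 = -19.02 J/K and ΔS_cold = +Q/T_C = 9340/360 = 25.94 J/K.
ΔS_total = -19.02 + 25.94 = 6.92 J/K, positive as the second law requires.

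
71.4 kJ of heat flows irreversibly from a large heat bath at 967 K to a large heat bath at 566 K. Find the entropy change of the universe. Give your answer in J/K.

ΔS_total = 52.3 J/K

ΔS_hot = −Q/T_H = −71400/967 = -73.84 J/K and ΔS_cold = +Q/T_C = 71400/566 = 126.1 J/K.
ΔS_total = -73.84 + 126.1 = 52.3 J/K, positive as the second law requires.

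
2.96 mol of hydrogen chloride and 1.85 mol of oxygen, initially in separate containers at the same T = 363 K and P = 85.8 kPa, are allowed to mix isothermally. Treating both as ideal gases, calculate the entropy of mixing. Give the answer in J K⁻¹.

Mole fractions: x_A = 2.96/4.81 = 0.615, x_B = 0.385.
ΔS_mix = −R(n_A ln x_A + n_B ln x_B) = −8.314 × (2.96 ln 0.615 + 1.85 ln 0.385) = 26.6 J/K.

ΔS_mix = 26.6 J/K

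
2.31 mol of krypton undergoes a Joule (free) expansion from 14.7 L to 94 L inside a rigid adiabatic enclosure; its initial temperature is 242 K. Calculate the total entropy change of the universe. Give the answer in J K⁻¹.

ΔS_universe = 35.6 J/K

No heat is exchanged and no work is done, so the ideal-gas temperature stays constant.
Entropy is a state function; using a reversible isothermal path, ΔS_gas = nR ln(V₂/V₁) = 2.31 × 8.314 × ln(94/14.7) = 35.6 J/K.
The insulated surroundings exchange no heat, so ΔS_surr = 0 and ΔS_universe = ΔS_gas.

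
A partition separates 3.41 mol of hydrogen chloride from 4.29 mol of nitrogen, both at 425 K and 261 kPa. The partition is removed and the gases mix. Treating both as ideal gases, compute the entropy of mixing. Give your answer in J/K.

ΔS_mix = 44 J/K

Mole fractions: x_A = 3.41/7.7 = 0.443, x_B = 0.557.
ΔS_mix = −R(n_A ln x_A + n_B ln x_B) = −8.314 × (3.41 ln 0.443 + 4.29 ln 0.557) = 44 J/K.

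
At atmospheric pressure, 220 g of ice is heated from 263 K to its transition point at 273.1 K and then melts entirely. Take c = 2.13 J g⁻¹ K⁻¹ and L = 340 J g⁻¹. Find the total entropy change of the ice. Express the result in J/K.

ΔS = 292 J/K

Warming step: ΔS₁ = m c ln(T_tr/T_i) = 220 × 2.13 × ln(273.1/263) = 17.66 J/K.
Phase change: ΔS₂ = +mL/T_tr = 220 × 340 / 273.1 = 273.9 J/K.
ΔS_total = (17.66) + (273.9) = 292 J/K.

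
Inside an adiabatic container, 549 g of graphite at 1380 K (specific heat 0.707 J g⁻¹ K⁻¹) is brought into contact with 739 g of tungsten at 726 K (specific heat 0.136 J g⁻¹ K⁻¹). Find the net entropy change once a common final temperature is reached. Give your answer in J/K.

Energy balance: T_f = (m₁c₁T₁ + m₂c₂T₂)/(m₁c₁ + m₂c₂) = 1245.5 K.
ΔS₁ = m₁c₁ ln(T_f/T₁) = 388.143 × ln(1245.5/1380) = -39.81 J/K.
ΔS₂ = m₂c₂ ln(T_f/T₂) = 100.504 × ln(1245.5/726) = 54.25 J/K.
ΔS_total = -39.81 + 54.25 = 14.4 J/K.

ΔS_total = 14.4 J/K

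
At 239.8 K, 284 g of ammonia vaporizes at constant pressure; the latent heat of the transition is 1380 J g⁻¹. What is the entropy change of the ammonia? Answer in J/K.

ΔS = 1630 J/K

Heat absorbed by the substance: Q = mL = 284 × 1380 = 391920 J.
At constant T, ΔS = Q_rev/T = 391920 / 239.8 = 1630 J/K.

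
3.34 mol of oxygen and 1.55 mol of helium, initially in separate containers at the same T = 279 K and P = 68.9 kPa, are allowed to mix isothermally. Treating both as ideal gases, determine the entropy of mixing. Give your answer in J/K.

Mole fractions: x_A = 3.34/4.89 = 0.683, x_B = 0.317.
ΔS_mix = −R(n_A ln x_A + n_B ln x_B) = −8.314 × (3.34 ln 0.683 + 1.55 ln 0.317) = 25.4 J/K.

ΔS_mix = 25.4 J/K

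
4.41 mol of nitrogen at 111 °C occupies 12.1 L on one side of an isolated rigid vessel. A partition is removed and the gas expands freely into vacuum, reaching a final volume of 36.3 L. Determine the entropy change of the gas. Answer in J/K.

No heat is exchanged and no work is done, so the ideal-gas temperature stays constant.
Entropy is a state function; using a reversible isothermal path, ΔS_gas = nR ln(V₂/V₁) = 4.41 × 8.314 × ln(36.3/12.1) = 40.3 J/K.

ΔS_gas = 40.3 J/K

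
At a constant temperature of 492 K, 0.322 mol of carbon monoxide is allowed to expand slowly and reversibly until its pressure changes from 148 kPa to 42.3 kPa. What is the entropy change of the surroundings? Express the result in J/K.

For an isothermal ideal gas ΔS_gas = nR ln(P₁/P₂) = 0.322 × 8.314 × ln(148/42.3) = 3.35 J/K.
The process is reversible, so ΔS_surr = −ΔS_gas = -3.35 J/K and ΔS_universe = 0.

ΔS_surr = -3.35 J/K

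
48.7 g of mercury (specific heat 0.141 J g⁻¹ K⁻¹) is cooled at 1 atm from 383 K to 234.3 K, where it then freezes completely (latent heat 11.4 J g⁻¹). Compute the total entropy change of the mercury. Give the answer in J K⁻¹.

Cooling step: ΔS₁ = m c ln(T_tr/T_i) = 48.7 × 0.141 × ln(234.3/383) = -3.3745 J/K.
Phase change: ΔS₂ = −mL/T_tr = −48.7 × 11.4 / 234.3 = -2.3695 J/K.
ΔS_total = (-3.3745) + (-2.3695) = -5.74 J/K.

ΔS = -5.74 J/K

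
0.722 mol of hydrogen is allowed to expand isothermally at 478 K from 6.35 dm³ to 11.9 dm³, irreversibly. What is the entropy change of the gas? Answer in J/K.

Entropy is a state function, so ΔS_gas depends only on the end states.
For an isothermal ideal gas ΔS_gas = nR ln(V₂/V₁) = 0.722 × 8.314 × ln(11.9/6.35) = 3.77 J/K.

ΔS_gas = 3.77 J/K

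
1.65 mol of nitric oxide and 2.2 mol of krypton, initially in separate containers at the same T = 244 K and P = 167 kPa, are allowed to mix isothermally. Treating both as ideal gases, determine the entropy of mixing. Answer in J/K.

Mole fractions: x_A = 1.65/3.85 = 0.429, x_B = 0.571.
ΔS_mix = −R(n_A ln x_A + n_B ln x_B) = −8.314 × (1.65 ln 0.429 + 2.2 ln 0.571) = 21.9 J/K.

ΔS_mix = 21.9 J/K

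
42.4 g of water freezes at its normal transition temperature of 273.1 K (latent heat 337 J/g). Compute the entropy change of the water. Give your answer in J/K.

Heat released by the substance: Q = −mL = −42.4 × 337 = −14288.8 J.
At constant T, ΔS = Q_rev/T = −14288.8 / 273.1 = -52.3 J/K.

ΔS = -52.3 J/K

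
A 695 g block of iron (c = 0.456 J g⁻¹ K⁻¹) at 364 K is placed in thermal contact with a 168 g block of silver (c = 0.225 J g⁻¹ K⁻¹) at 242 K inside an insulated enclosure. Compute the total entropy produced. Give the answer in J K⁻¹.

ΔS_total = 2.53 J/K

Energy balance: T_f = (m₁c₁T₁ + m₂c₂T₂)/(m₁c₁ + m₂c₂) = 351 K.
ΔS₁ = m₁c₁ ln(T_f/T₁) = 316.92 × ln(351/364) = -11.53 J/K.
ΔS₂ = m₂c₂ ln(T_f/T₂) = 37.8 × ln(351/242) = 14.06 J/K.
ΔS_total = -11.53 + 14.06 = 2.53 J/K.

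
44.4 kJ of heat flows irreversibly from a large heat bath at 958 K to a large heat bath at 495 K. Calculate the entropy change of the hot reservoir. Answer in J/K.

ΔS_hot = -46.3 J/K

The hot reservoir loses heat Q, so ΔS_hot = −Q/T_H = −44400/958 = -46.3 J/K.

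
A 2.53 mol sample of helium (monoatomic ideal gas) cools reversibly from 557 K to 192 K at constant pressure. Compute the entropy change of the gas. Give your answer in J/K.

At constant pressure, ΔS = nC_p ln(T₂/T₁) with C_p = 5R/2 = 20.79 J mol⁻¹ K⁻¹.
ΔS = 2.53 × 20.79 × ln(192/557) = -56 J/K.

ΔS = -56 J/K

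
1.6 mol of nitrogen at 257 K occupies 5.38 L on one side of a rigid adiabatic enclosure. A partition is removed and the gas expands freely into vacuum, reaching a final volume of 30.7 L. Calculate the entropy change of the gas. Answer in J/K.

ΔS_gas = 23.2 J/K

For an ideal gas in free expansion Q = 0 and W = 0, so T is unchanged.
Entropy is a state function; using a reversible isothermal path, ΔS_gas = nR ln(V₂/V₁) = 1.6 × 8.314 × ln(30.7/5.38) = 23.2 J/K.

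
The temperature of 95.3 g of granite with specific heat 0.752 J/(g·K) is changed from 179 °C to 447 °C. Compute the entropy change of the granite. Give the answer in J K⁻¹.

In kelvin: T₁ = 452.15 K, T₂ = 720.15 K. ΔS = ∫dQ_rev/T = m c ln(T₂/T₁) = 95.3 × 0.752 × ln(720.15/452.15) = 33.4 J/K.

ΔS = 33.4 J/K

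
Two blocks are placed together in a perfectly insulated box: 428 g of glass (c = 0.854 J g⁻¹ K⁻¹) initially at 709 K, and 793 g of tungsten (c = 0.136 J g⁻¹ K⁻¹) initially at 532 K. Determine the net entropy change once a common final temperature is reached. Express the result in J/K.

Energy balance: T_f = (m₁c₁T₁ + m₂c₂T₂)/(m₁c₁ + m₂c₂) = 668.67 K.
ΔS₁ = m₁c₁ ln(T_f/T₁) = 365.512 × ln(668.67/709) = -21.4 J/K.
ΔS₂ = m₂c₂ ln(T_f/T₂) = 107.848 × ln(668.67/532) = 24.66 J/K.
ΔS_total = -21.4 + 24.66 = 3.26 J/K.

ΔS_total = 3.26 J/K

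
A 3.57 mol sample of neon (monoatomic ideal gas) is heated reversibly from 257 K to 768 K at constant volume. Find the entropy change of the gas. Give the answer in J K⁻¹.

At constant volume, ΔS = nC_V ln(T₂/T₁) with C_V = 3R/2 = 12.47 J mol⁻¹ K⁻¹.
ΔS = 3.57 × 12.47 × ln(768/257) = 48.7 J/K.

ΔS = 48.7 J/K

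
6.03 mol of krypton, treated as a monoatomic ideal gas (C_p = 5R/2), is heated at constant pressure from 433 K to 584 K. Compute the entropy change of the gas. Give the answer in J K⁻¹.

ΔS = 37.5 J/K

At constant pressure, ΔS = nC_p ln(T₂/T₁) with C_p = 5R/2 = 20.79 J mol⁻¹ K⁻¹.
ΔS = 6.03 × 20.79 × ln(584/433) = 37.5 J/K.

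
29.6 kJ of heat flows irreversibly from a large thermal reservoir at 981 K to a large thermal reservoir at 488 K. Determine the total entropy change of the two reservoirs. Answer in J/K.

ΔS_total = 30.5 J/K

ΔS_hot = −Q/T_H = −29600/981 = -30.17 J/K and ΔS_cold = +Q/T_C = 29600/488 = 60.66 J/K.
ΔS_total = -30.17 + 60.66 = 30.5 J/K, positive as the second law requires.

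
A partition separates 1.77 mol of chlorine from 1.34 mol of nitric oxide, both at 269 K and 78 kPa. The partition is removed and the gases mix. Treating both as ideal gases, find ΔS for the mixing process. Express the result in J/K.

ΔS_mix = 17.7 J/K

Mole fractions: x_A = 1.77/3.11 = 0.569, x_B = 0.431.
ΔS_mix = −R(n_A ln x_A + n_B ln x_B) = −8.314 × (1.77 ln 0.569 + 1.34 ln 0.431) = 17.7 J/K.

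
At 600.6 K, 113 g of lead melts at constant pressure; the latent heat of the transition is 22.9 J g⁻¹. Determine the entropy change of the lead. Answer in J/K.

ΔS = 4.31 J/K

Heat absorbed by the substance: Q = mL = 113 × 22.9 = 2587.7 J.
At constant T, ΔS = Q_rev/T = 2587.7 / 600.6 = 4.31 J/K.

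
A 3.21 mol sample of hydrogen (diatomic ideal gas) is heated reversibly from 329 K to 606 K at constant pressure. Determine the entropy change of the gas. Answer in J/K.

ΔS = 57.1 J/K

At constant pressure, ΔS = nC_p ln(T₂/T₁) with C_p = 7R/2 = 29.1 J mol⁻¹ K⁻¹.
ΔS = 3.21 × 29.1 × ln(606/329) = 57.1 J/K.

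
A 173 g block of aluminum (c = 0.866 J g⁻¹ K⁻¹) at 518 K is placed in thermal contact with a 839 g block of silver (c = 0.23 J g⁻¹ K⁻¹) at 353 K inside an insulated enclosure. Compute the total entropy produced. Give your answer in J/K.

ΔS_total = 6.26 J/K

Energy balance: T_f = (m₁c₁T₁ + m₂c₂T₂)/(m₁c₁ + m₂c₂) = 425.11 K.
ΔS₁ = m₁c₁ ln(T_f/T₁) = 149.818 × ln(425.11/518) = -29.61 J/K.
ΔS₂ = m₂c₂ ln(T_f/T₂) = 192.97 × ln(425.11/353) = 35.87 J/K.
ΔS_total = -29.61 + 35.87 = 6.26 J/K.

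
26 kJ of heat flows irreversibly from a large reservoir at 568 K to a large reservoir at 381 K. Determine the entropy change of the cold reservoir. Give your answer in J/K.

ΔS_cold = 68.2 J/K

The cold reservoir gains heat Q, so ΔS_cold = +Q/T_C = 26000/381 = 68.2 J/K.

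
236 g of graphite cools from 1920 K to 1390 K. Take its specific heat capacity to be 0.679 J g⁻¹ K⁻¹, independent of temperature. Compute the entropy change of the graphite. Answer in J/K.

ΔS = -51.8 J/K

ΔS = ∫dQ_rev/T = m c ln(T₂/T₁) = 236 × 0.679 × ln(1390/1920) = -51.8 J/K.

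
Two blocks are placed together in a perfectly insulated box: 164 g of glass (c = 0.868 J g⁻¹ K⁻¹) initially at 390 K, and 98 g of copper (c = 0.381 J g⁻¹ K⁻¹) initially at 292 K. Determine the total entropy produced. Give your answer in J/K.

ΔS_total = 1.17 J/K

Energy balance: T_f = (m₁c₁T₁ + m₂c₂T₂)/(m₁c₁ + m₂c₂) = 369.64 K.
ΔS₁ = m₁c₁ ln(T_f/T₁) = 142.352 × ln(369.64/390) = -7.634 J/K.
ΔS₂ = m₂c₂ ln(T_f/T₂) = 37.338 × ln(369.64/292) = 8.803 J/K.
ΔS_total = -7.634 + 8.803 = 1.17 J/K.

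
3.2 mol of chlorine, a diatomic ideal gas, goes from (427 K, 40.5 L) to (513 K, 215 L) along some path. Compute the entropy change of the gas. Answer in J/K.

ΔS = 56.6 J/K

Entropy is a state function: ΔS = nC_V ln(T₂/T₁) + nR ln(V₂/V₁), with C_V = 5R/2 = 20.79 J mol⁻¹ K⁻¹ for a diatomic ideal gas.
ΔS = 3.2 × [20.79 × ln(513/427) + 8.314 × ln(215/40.5)] = 56.6 J/K.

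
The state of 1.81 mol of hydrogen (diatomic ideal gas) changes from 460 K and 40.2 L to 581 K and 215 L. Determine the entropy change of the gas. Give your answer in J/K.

ΔS = 34 J/K

Entropy is a state function: ΔS = nC_V ln(T₂/T₁) + nR ln(V₂/V₁), with C_V = 5R/2 = 20.79 J mol⁻¹ K⁻¹ for a diatomic ideal gas.
ΔS = 1.81 × [20.79 × ln(581/460) + 8.314 × ln(215/40.2)] = 34 J/K.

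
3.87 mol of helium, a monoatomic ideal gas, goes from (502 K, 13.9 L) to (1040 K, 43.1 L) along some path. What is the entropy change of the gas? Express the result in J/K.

Entropy is a state function: ΔS = nC_V ln(T₂/T₁) + nR ln(V₂/V₁), with C_V = 3R/2 = 12.47 J mol⁻¹ K⁻¹ for a monoatomic ideal gas.
ΔS = 3.87 × [12.47 × ln(1040/502) + 8.314 × ln(43.1/13.9)] = 71.6 J/K.

ΔS = 71.6 J/K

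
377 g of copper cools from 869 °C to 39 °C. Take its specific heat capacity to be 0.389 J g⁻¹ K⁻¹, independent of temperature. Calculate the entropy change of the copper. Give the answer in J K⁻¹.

ΔS = -190 J/K

In kelvin: T₁ = 1142.15 K, T₂ = 312.15 K. ΔS = ∫dQ_rev/T = m c ln(T₂/T₁) = 377 × 0.389 × ln(312.15/1142.15) = -190 J/K.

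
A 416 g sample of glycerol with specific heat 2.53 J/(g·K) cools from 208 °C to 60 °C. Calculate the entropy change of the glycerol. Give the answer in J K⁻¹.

ΔS = -387 J/K

In kelvin: T₁ = 481.15 K, T₂ = 333.15 K. ΔS = ∫dQ_rev/T = m c ln(T₂/T₁) = 416 × 2.53 × ln(333.15/481.15) = -387 J/K.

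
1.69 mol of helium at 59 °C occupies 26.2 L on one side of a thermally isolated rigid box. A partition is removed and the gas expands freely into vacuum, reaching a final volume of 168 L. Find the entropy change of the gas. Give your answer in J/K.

ΔS_gas = 26.1 J/K

No heat is exchanged and no work is done, so the ideal-gas temperature stays constant.
Entropy is a state function; using a reversible isothermal path, ΔS_gas = nR ln(V₂/V₁) = 1.69 × 8.314 × ln(168/26.2) = 26.1 J/K.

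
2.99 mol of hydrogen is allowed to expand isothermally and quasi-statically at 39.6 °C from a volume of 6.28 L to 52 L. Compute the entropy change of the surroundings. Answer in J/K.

ΔS_surr = -52.5 J/K

For an isothermal ideal gas ΔS_gas = nR ln(V₂/V₁) = 2.99 × 8.314 × ln(52/6.28) = 52.5 J/K.
The process is reversible, so ΔS_surr = −ΔS_gas = -52.5 J/K and ΔS_universe = 0.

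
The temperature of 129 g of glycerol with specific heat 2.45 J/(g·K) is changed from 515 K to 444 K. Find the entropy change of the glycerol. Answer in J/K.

ΔS = -46.9 J/K

ΔS = ∫dQ_rev/T = m c ln(T₂/T₁) = 129 × 2.45 × ln(444/515) = -46.9 J/K.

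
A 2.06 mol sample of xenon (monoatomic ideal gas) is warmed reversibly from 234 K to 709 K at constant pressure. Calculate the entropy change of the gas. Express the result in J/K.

ΔS = 47.5 J/K

At constant pressure, ΔS = nC_p ln(T₂/T₁) with C_p = 5R/2 = 20.79 J mol⁻¹ K⁻¹.
ΔS = 2.06 × 20.79 × ln(709/234) = 47.5 J/K.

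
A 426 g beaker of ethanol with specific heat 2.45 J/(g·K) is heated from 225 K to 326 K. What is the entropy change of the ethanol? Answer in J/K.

ΔS = ∫dQ_rev/T = m c ln(T₂/T₁) = 426 × 2.45 × ln(326/225) = 387 J/K.

ΔS = 387 J/K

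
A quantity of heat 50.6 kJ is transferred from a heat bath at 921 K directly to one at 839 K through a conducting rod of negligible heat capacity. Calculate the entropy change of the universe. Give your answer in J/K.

ΔS_hot = −Q/T_H = −50600/921 = -54.94 J/K and ΔS_cold = +Q/T_C = 50600/839 = 60.31 J/K.
ΔS_total = -54.94 + 60.31 = 5.37 J/K, positive as the second law requires.

ΔS_total = 5.37 J/K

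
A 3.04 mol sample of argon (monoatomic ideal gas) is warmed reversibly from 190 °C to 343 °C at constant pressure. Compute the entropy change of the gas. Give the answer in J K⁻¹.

In kelvin: T₁ = 463.15 K, T₂ = 616.15 K. At constant pressure, ΔS = nC_p ln(T₂/T₁) with C_p = 5R/2 = 20.79 J mol⁻¹ K⁻¹.
ΔS = 3.04 × 20.79 × ln(616.15/463.15) = 18 J/K.

ΔS = 18 J/K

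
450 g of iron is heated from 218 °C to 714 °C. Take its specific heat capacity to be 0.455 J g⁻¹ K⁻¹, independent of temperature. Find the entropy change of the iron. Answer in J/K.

ΔS = 143 J/K

In kelvin: T₁ = 491.15 K, T₂ = 987.15 K. ΔS = ∫dQ_rev/T = m c ln(T₂/T₁) = 450 × 0.455 × ln(987.15/491.15) = 143 J/K.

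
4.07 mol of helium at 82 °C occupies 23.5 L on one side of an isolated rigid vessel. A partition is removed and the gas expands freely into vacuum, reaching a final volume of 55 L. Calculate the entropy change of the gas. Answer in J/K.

No heat is exchanged and no work is done, so the ideal-gas temperature stays constant.
Entropy is a state function; using a reversible isothermal path, ΔS_gas = nR ln(V₂/V₁) = 4.07 × 8.314 × ln(55/23.5) = 28.8 J/K.

ΔS_gas = 28.8 J/K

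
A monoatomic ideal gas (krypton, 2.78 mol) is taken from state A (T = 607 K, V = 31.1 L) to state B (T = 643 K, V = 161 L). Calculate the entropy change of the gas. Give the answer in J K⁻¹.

ΔS = 40 J/K

Entropy is a state function: ΔS = nC_V ln(T₂/T₁) + nR ln(V₂/V₁), with C_V = 3R/2 = 12.47 J mol⁻¹ K⁻¹ for a monoatomic ideal gas.
ΔS = 2.78 × [12.47 × ln(643/607) + 8.314 × ln(161/31.1)] = 40 J/K.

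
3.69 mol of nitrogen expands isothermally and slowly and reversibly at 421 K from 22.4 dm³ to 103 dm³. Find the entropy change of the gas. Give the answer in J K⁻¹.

ΔS_gas = 46.8 J/K

For an isothermal ideal gas ΔS_gas = nR ln(V₂/V₁) = 3.69 × 8.314 × ln(103/22.4) = 46.8 J/K.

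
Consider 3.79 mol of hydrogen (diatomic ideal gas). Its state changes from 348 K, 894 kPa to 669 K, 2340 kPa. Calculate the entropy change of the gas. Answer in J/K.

ΔS = nC_p ln(T₂/T₁) − nR ln(P₂/P₁), with C_p = 7R/2 = 29.1 J mol⁻¹ K⁻¹ for a diatomic ideal gas.
ΔS = 3.79 × [29.1 × ln(669/348) − 8.314 × ln(2340/894)] = 41.8 J/K.

ΔS = 41.8 J/K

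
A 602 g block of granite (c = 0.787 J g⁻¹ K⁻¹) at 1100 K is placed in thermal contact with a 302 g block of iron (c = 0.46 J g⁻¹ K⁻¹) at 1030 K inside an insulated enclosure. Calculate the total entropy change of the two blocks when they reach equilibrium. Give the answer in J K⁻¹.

ΔS_total = 0.229 J/K

Energy balance: T_f = (m₁c₁T₁ + m₂c₂T₂)/(m₁c₁ + m₂c₂) = 1084.1 K.
ΔS₁ = m₁c₁ ln(T_f/T₁) = 473.774 × ln(1084.1/1100) = -6.886 J/K.
ΔS₂ = m₂c₂ ln(T_f/T₂) = 138.92 × ln(1084.1/1030) = 7.115 J/K.
ΔS_total = -6.886 + 7.115 = 0.229 J/K.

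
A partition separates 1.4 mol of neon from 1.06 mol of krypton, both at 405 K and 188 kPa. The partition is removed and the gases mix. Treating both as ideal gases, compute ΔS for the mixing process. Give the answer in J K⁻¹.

ΔS_mix = 14 J/K

Mole fractions: x_A = 1.4/2.46 = 0.569, x_B = 0.431.
ΔS_mix = −R(n_A ln x_A + n_B ln x_B) = −8.314 × (1.4 ln 0.569 + 1.06 ln 0.431) = 14 J/K.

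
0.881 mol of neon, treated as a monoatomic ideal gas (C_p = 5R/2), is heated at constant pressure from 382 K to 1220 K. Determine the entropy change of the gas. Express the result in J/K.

ΔS = 21.3 J/K

At constant pressure, ΔS = nC_p ln(T₂/T₁) with C_p = 5R/2 = 20.79 J mol⁻¹ K⁻¹.
ΔS = 0.881 × 20.79 × ln(1220/382) = 21.3 J/K.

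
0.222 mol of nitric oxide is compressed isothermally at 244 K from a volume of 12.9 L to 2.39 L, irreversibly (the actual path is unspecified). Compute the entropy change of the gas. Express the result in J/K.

Entropy is a state function, so ΔS_gas depends only on the end states.
For an isothermal ideal gas ΔS_gas = nR ln(V₂/V₁) = 0.222 × 8.314 × ln(2.39/12.9) = -3.11 J/K.

ΔS_gas = -3.11 J/K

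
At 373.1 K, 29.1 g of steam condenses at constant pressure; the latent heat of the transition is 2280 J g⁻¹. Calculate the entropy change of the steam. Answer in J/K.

ΔS = -178 J/K

Heat released by the substance: Q = −mL = −29.1 × 2280 = −66348 J.
At constant T, ΔS = Q_rev/T = −66348 / 373.1 = -178 J/K.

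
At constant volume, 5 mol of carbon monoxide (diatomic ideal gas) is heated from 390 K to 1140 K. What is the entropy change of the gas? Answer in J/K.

At constant volume, ΔS = nC_V ln(T₂/T₁) with C_V = 5R/2 = 20.79 J mol⁻¹ K⁻¹.
ΔS = 5 × 20.79 × ln(1140/390) = 111 J/K.

ΔS = 111 J/K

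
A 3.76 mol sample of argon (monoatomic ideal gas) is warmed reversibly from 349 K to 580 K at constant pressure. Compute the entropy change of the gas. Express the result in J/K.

At constant pressure, ΔS = nC_p ln(T₂/T₁) with C_p = 5R/2 = 20.79 J mol⁻¹ K⁻¹.
ΔS = 3.76 × 20.79 × ln(580/349) = 39.7 J/K.

ΔS = 39.7 J/K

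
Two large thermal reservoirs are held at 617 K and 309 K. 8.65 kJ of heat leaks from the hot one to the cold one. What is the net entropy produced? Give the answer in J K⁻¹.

ΔS_hot = −Q/T_H = −8650/617 = -14.02 J/K and ΔS_cold = +Q/T_C = 8650/309 = 27.99 J/K.
ΔS_total = -14.02 + 27.99 = 14 J/K, positive as the second law requires.

ΔS_total = 14 J/K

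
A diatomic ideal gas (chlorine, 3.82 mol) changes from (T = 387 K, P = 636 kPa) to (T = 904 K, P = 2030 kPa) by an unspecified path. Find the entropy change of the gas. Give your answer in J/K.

ΔS = nC_p ln(T₂/T₁) − nR ln(P₂/P₁), with C_p = 7R/2 = 29.1 J mol⁻¹ K⁻¹ for a diatomic ideal gas.
ΔS = 3.82 × [29.1 × ln(904/387) − 8.314 × ln(2030/636)] = 57.4 J/K.

ΔS = 57.4 J/K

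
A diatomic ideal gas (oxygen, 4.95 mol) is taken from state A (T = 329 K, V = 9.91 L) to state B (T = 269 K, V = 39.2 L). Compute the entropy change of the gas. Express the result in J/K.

Entropy is a state function: ΔS = nC_V ln(T₂/T₁) + nR ln(V₂/V₁), with C_V = 5R/2 = 20.79 J mol⁻¹ K⁻¹ for a diatomic ideal gas.
ΔS = 4.95 × [20.79 × ln(269/329) + 8.314 × ln(39.2/9.91)] = 35.9 J/K.

ΔS = 35.9 J/K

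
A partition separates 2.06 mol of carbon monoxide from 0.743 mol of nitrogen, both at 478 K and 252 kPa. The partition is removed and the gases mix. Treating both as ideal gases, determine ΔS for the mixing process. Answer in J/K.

Mole fractions: x_A = 2.06/2.8 = 0.735, x_B = 0.265.
ΔS_mix = −R(n_A ln x_A + n_B ln x_B) = −8.314 × (2.06 ln 0.735 + 0.743 ln 0.265) = 13.5 J/K.

ΔS_mix = 13.5 J/K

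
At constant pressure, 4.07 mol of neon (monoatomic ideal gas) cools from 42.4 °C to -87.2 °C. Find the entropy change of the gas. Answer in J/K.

ΔS = -44.7 J/K

In kelvin: T₁ = 315.55 K, T₂ = 185.95 K. At constant pressure, ΔS = nC_p ln(T₂/T₁) with C_p = 5R/2 = 20.79 J mol⁻¹ K⁻¹.
ΔS = 4.07 × 20.79 × ln(185.95/315.55) = -44.7 J/K.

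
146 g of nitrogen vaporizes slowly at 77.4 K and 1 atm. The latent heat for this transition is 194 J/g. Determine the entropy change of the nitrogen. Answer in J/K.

ΔS = 366 J/K

Heat absorbed by the substance: Q = mL = 146 × 194 = 28324 J.
At constant T, ΔS = Q_rev/T = 28324 / 77.4 = 366 J/K.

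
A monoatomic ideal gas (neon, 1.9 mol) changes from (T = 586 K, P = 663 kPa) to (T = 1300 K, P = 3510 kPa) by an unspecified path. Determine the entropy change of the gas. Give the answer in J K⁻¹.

ΔS = nC_p ln(T₂/T₁) − nR ln(P₂/P₁), with C_p = 5R/2 = 20.79 J mol⁻¹ K⁻¹ for a monoatomic ideal gas.
ΔS = 1.9 × [20.79 × ln(1300/586) − 8.314 × ln(3510/663)] = 5.14 J/K.

ΔS = 5.14 J/K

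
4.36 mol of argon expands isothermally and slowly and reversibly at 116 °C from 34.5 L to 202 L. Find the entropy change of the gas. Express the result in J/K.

For an isothermal ideal gas ΔS_gas = nR ln(V₂/V₁) = 4.36 × 8.314 × ln(202/34.5) = 64.1 J/K.

ΔS_gas = 64.1 J/K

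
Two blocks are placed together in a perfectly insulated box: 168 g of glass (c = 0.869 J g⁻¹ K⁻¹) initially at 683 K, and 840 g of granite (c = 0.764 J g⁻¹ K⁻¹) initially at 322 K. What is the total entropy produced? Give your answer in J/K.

Energy balance: T_f = (m₁c₁T₁ + m₂c₂T₂)/(m₁c₁ + m₂c₂) = 388.9 K.
ΔS₁ = m₁c₁ ln(T_f/T₁) = 145.992 × ln(388.9/683) = -82.218 J/K.
ΔS₂ = m₂c₂ ln(T_f/T₂) = 641.76 × ln(388.9/322) = 121.15 J/K.
ΔS_total = -82.218 + 121.15 = 38.9 J/K.

ΔS_total = 38.9 J/K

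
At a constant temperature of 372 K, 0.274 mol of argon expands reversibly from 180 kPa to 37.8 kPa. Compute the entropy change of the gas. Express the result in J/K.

ΔS_gas = 3.56 J/K

For an isothermal ideal gas ΔS_gas = nR ln(P₁/P₂) = 0.274 × 8.314 × ln(180/37.8) = 3.56 J/K.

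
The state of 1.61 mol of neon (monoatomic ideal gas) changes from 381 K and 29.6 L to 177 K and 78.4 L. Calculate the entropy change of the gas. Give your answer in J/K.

Entropy is a state function: ΔS = nC_V ln(T₂/T₁) + nR ln(V₂/V₁), with C_V = 3R/2 = 12.47 J mol⁻¹ K⁻¹ for a monoatomic ideal gas.
ΔS = 1.61 × [12.47 × ln(177/381) + 8.314 × ln(78.4/29.6)] = -2.35 J/K.

ΔS = -2.35 J/K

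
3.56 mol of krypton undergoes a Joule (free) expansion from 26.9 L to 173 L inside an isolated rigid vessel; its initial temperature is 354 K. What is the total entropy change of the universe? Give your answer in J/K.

ΔS_universe = 55.1 J/K

For an ideal gas in free expansion Q = 0 and W = 0, so T is unchanged.
Entropy is a state function; using a reversible isothermal path, ΔS_gas = nR ln(V₂/V₁) = 3.56 × 8.314 × ln(173/26.9) = 55.1 J/K.
The insulated surroundings exchange no heat, so ΔS_surr = 0 and ΔS_universe = ΔS_gas.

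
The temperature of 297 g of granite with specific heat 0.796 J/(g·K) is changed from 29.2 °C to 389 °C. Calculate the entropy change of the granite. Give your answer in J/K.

ΔS = 185 J/K

In kelvin: T₁ = 302.35 K, T₂ = 662.15 K. ΔS = ∫dQ_rev/T = m c ln(T₂/T₁) = 297 × 0.796 × ln(662.15/302.35) = 185 J/K.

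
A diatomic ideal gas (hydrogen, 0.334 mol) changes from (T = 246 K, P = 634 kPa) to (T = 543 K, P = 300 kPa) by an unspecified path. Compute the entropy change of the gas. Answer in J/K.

ΔS = nC_p ln(T₂/T₁) − nR ln(P₂/P₁), with C_p = 7R/2 = 29.1 J mol⁻¹ K⁻¹ for a diatomic ideal gas.
ΔS = 0.334 × [29.1 × ln(543/246) − 8.314 × ln(300/634)] = 9.77 J/K.

ΔS = 9.77 J/K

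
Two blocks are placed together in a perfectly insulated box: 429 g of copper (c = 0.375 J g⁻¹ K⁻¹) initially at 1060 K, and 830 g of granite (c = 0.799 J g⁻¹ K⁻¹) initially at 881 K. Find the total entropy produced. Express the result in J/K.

ΔS_total = 2.3 J/K

Energy balance: T_f = (m₁c₁T₁ + m₂c₂T₂)/(m₁c₁ + m₂c₂) = 915.95 K.
ΔS₁ = m₁c₁ ln(T_f/T₁) = 160.875 × ln(915.95/1060) = -23.5 J/K.
ΔS₂ = m₂c₂ ln(T_f/T₂) = 663.17 × ln(915.95/881) = 25.8 J/K.
ΔS_total = -23.5 + 25.8 = 2.3 J/K.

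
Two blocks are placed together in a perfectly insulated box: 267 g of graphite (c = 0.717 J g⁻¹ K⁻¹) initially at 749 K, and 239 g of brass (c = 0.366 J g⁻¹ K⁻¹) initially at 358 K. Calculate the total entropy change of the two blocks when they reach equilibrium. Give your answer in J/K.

ΔS_total = 14.7 J/K

Energy balance: T_f = (m₁c₁T₁ + m₂c₂T₂)/(m₁c₁ + m₂c₂) = 626.37 K.
ΔS₁ = m₁c₁ ln(T_f/T₁) = 191.439 × ln(626.37/749) = -34.23 J/K.
ΔS₂ = m₂c₂ ln(T_f/T₂) = 87.474 × ln(626.37/358) = 48.93 J/K.
ΔS_total = -34.23 + 48.93 = 14.7 J/K.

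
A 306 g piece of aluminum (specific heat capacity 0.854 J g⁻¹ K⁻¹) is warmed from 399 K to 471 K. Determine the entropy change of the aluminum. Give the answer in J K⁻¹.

ΔS = ∫dQ_rev/T = m c ln(T₂/T₁) = 306 × 0.854 × ln(471/399) = 43.4 J/K.

ΔS = 43.4 J/K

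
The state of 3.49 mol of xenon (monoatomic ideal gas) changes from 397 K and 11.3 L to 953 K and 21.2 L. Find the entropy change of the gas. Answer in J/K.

ΔS = 56.4 J/K

Entropy is a state function: ΔS = nC_V ln(T₂/T₁) + nR ln(V₂/V₁), with C_V = 3R/2 = 12.47 J mol⁻¹ K⁻¹ for a monoatomic ideal gas.
ΔS = 3.49 × [12.47 × ln(953/397) + 8.314 × ln(21.2/11.3)] = 56.4 J/K.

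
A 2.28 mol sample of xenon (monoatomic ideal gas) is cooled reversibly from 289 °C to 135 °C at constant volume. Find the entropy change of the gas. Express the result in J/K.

In kelvin: T₁ = 562.15 K, T₂ = 408.15 K. At constant volume, ΔS = nC_V ln(T₂/T₁) with C_V = 3R/2 = 12.47 J mol⁻¹ K⁻¹.
ΔS = 2.28 × 12.47 × ln(408.15/562.15) = -9.1 J/K.

ΔS = -9.1 J/K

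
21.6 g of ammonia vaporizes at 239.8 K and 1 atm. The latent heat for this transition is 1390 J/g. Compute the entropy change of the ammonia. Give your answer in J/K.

ΔS = 125 J/K

Heat absorbed by the substance: Q = mL = 21.6 × 1390 = 30024 J.
At constant T, ΔS = Q_rev/T = 30024 / 239.8 = 125 J/K.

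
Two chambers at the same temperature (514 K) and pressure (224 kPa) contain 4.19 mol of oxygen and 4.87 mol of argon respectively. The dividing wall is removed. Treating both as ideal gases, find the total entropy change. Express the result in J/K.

Mole fractions: x_A = 4.19/9.06 = 0.462, x_B = 0.538.
ΔS_mix = −R(n_A ln x_A + n_B ln x_B) = −8.314 × (4.19 ln 0.462 + 4.87 ln 0.538) = 52 J/K.

ΔS_mix = 52 J/K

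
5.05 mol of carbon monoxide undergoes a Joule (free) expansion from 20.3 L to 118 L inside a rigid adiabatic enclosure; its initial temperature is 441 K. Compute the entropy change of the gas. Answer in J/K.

ΔS_gas = 73.9 J/K

No heat is exchanged and no work is done, so the ideal-gas temperature stays constant.
Entropy is a state function; using a reversible isothermal path, ΔS_gas = nR ln(V₂/V₁) = 5.05 × 8.314 × ln(118/20.3) = 73.9 J/K.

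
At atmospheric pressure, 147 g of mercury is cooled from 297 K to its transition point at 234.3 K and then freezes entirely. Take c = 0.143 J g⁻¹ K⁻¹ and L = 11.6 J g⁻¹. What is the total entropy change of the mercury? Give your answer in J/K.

ΔS = -12.3 J/K

Cooling step: ΔS₁ = m c ln(T_tr/T_i) = 147 × 0.143 × ln(234.3/297) = -4.985 J/K.
Phase change: ΔS₂ = −mL/T_tr = −147 × 11.6 / 234.3 = -7.278 J/K.
ΔS_total = (-4.985) + (-7.278) = -12.3 J/K.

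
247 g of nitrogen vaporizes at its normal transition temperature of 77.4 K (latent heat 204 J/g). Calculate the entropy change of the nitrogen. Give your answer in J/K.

ΔS = 651 J/K

Heat absorbed by the substance: Q = mL = 247 × 204 = 50388 J.
At constant T, ΔS = Q_rev/T = 50388 / 77.4 = 651 J/K.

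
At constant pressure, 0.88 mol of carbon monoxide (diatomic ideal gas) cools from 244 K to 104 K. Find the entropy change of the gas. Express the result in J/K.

ΔS = -21.8 J/K

At constant pressure, ΔS = nC_p ln(T₂/T₁) with C_p = 7R/2 = 29.1 J mol⁻¹ K⁻¹.
ΔS = 0.88 × 29.1 × ln(104/244) = -21.8 J/K.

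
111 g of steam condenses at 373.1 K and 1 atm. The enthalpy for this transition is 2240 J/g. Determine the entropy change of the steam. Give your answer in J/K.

Heat released by the substance: Q = −mL = −111 × 2240 = −248640 J.
At constant T, ΔS = Q_rev/T = −248640 / 373.1 = -666 J/K.

ΔS = -666 J/K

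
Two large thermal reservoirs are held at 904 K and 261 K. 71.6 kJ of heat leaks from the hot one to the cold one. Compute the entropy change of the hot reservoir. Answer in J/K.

The hot reservoir loses heat Q, so ΔS_hot = −Q/T_H = −71600/904 = -79.2 J/K.

ΔS_hot = -79.2 J/K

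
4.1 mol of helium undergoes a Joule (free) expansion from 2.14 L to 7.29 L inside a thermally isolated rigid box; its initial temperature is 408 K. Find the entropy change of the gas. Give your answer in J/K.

ΔS_gas = 41.8 J/K

No heat is exchanged and no work is done, so the ideal-gas temperature stays constant.
Entropy is a state function; using a reversible isothermal path, ΔS_gas = nR ln(V₂/V₁) = 4.1 × 8.314 × ln(7.29/2.14) = 41.8 J/K.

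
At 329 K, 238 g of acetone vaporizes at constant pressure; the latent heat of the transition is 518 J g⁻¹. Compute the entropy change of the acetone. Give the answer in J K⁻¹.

Heat absorbed by the substance: Q = mL = 238 × 518 = 123284 J.
At constant T, ΔS = Q_rev/T = 123284 / 329 = 375 J/K.

ΔS = 375 J/K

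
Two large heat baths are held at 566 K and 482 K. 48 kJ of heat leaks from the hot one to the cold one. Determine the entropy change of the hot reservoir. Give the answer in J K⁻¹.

The hot reservoir loses heat Q, so ΔS_hot = −Q/T_H = −48000/566 = -84.8 J/K.

ΔS_hot = -84.8 J/K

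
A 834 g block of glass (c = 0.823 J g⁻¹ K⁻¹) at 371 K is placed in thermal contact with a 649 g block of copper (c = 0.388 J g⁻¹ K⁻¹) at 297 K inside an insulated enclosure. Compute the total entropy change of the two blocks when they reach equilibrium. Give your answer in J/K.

ΔS_total = 4.4 J/K

Energy balance: T_f = (m₁c₁T₁ + m₂c₂T₂)/(m₁c₁ + m₂c₂) = 351.14 K.
ΔS₁ = m₁c₁ ln(T_f/T₁) = 686.382 × ln(351.14/371) = -37.77 J/K.
ΔS₂ = m₂c₂ ln(T_f/T₂) = 251.812 × ln(351.14/297) = 42.17 J/K.
ΔS_total = -37.77 + 42.17 = 4.4 J/K.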